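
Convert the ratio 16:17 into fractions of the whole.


Total parts = 16 + 17 = 33
First part: 16/33 = 16/33
Second part: 17/33 = 17/33
= 16/33 and 17/33

16/33 and 17/33


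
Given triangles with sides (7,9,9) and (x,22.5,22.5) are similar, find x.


Scale factor = 22.5/9 = 2.5
Missing side = 7 × 2.5
= 17.5

17.5


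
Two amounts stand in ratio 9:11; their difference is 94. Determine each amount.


Let A = 9k, B = 11k.
11k - 9k = 94
2k = 94 → k = 94/2 = 47
A = 9×47 = 423, B = 11×47 = 517
= A = 423, B = 517

A = 423, B = 517


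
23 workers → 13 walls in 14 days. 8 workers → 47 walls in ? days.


Days ∝ work / workers, so d₂ = d₁ × (m₁/m₂) × (w₂/w₁)
Workers factor (inverse): 23/8 = 2.8750
Work factor (direct): 47/13 ≈ 3.6154
d₂ = 14 × 23/8 × 47/13 = (14 × 23 × 47) / (8 × 13) = 15134/104
≈ 145.52 days

145.52 days


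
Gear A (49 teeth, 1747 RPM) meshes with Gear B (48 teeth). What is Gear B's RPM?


Gear ratio = 49:48 = 49:48
RPM_B = RPM_A × (teeth_A / teeth_B)
= 1747 × (49/48)
= 1783.4 RPM

1783.4 RPM


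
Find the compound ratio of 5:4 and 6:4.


Compound ratio = (5×6) : (4×4)
= 30:16
GCD = 2
= 15:8

15:8


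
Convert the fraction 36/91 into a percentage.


Percentage = (part / whole) × 100
= (36 / 91) × 100
≈ 39.56%

39.56%


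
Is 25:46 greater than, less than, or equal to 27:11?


25/46 = 0.5435
27/11 = 2.4545
0.5435 < 2.4545, so 25:46 is less
= less than

less than


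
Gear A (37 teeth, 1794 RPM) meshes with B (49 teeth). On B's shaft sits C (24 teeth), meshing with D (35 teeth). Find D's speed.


Stage 1: RPM_B = RPM_A × t_A/t_B = 1794 × 37/49 = 66378/49 ≈ 1354.65
B and C share a shaft → RPM_C = RPM_B
Stage 2: RPM_D = RPM_C × t_C/t_D = RPM_A × (t_A×t_C)/(t_B×t_D)
Overall ratio = (37×24)/(49×35) = 888/1715
RPM_D = 1794 × 888/1715 = 1593072/1715
≈ 928.90 RPM

928.90 RPM


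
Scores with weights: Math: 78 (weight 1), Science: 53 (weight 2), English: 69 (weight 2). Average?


Numerator = 78×1 + 53×2 + 69×2
= 78 + 106 + 138
= 322
Total weight = 5
Weighted avg = 322/5
= 64.40

64.40


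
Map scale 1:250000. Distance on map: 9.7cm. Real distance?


Real distance = map distance × scale
= 9.7cm × 250000
= 2425000 cm = 24250.0 m
= 24.250 km

24.250 km


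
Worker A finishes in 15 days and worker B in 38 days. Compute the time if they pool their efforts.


Rate of A = 1/15 per day
Rate of B = 1/38 per day
Combined rate = 1/15 + 1/38 = 53/570 ≈ 0.0930 per day
Days = 1 / combined rate = 570/53
≈ 10.75 days

10.75 days


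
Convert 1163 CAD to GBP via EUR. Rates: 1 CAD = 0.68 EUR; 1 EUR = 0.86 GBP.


Step 1: 1163 CAD × 0.68 = 790.84 EUR
Step 2: 790.84 EUR × 0.86 = 680.12 GBP
Implied rate CAD→GBP = 0.68 × 0.86 = 0.5848
= 680.12 GBP

680.12 GBP


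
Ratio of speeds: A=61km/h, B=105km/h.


Ratio = 61:105
GCD = 1
Simplified = 61:105
Time ratio (same distance) = 105:61
Speed ratio = 61:105

61:105


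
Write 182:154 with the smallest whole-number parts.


GCD(182, 154) = 14
182/14 : 154/14
= 13:11

13:11


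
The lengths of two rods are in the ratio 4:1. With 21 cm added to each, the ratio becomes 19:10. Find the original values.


Let A = 4k, B = 1k.
(4k + 21) / (1k + 21) = 19/10
Cross-multiply: 10(4k + 21) = 19(1k + 21)
40k + 210 = 19k + 399
40k - 19k = 399 - 210
21k = 189
k = 189/21 = 9
A = 4×9 = 36, B = 1×9 = 9
= A = 36, B = 9

A = 36, B = 9


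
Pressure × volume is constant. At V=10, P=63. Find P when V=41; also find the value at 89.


Inverse proportion: x × y = constant
k = 10 × 63 = 630
At x=41: k/41 = 15.37
At x=89: k/89 = 7.08
= 15.37 and 7.08

15.37 and 7.08


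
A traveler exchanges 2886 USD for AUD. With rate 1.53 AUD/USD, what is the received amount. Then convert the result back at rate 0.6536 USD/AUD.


Amount × rate = 2886 × 1.53 = 4415.58 AUD
Round-trip: 4415.58 × 0.6536 = 2886.02 USD
= 4415.58 AUD, then 2886.02 USD

4415.58 AUD, then 2886.02 USD


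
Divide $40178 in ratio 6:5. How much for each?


Total parts = 6 + 5 = 11
Part 1: 40178 × 6/11 = 21915.27
Part 2: 40178 × 5/11 = 18262.73
= Part 1: $21915.27, Part 2: $18262.73

Part 1: $21915.27, Part 2: $18262.73


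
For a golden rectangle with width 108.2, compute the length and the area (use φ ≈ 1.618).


φ = (1 + √5) / 2 ≈ 1.618
Length = width × φ = 108.2 × 1.618 = 175.0676
≈ 175.07
Area = width × length = 108.2 × 175.0676 = 18942.31432 ≈ 18942.31
= Length: 175.07, Area: 18942.31

Length: 175.07, Area: 18942.31


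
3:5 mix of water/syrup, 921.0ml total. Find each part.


Total parts = 3 + 5 = 8
water: 921.0 × 3/8 = 345.4ml
syrup: 921.0 × 5/8 = 575.6ml
= 345.4ml and 575.6ml

345.4ml and 575.6ml


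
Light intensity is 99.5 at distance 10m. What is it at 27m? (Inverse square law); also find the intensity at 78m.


I₁d₁² = I₂d₂²
I at 27m = 99.5 × (10/27)² = 99.5 × 100/729 = 9950/729 ≈ 13.6488
I at 78m = 99.5 × (10/78)² = 99.5 × 100/6084 = 9950/6084 ≈ 1.6354
= 13.6488 and 1.6354

13.6488 and 1.6354


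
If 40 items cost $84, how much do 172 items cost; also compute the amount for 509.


Direct proportion: y/x = constant
k = 84/40 = 2.1000
y at x=172: k × 172 = 84 × 172 / 40 = 14448/40 = 361.20
y at x=509: k × 509 = 84 × 509 / 40 = 42756/40 = 1068.90
= 361.20 and 1068.90

361.20 and 1068.90


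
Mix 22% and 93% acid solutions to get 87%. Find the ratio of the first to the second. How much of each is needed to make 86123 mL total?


Let x parts of 22% mix with y parts of 93%.
22x + 93y = 87(x + y)
22x + 93y = 87x + 87y
x(22 - 87) = y(87 - 93)
x/y = (93 - 87)/(87 - 22) = 6/65
Simplify: 6:65
Total parts = 71; one part = 86123/71 = 1213.00 mL
22% solution: 6×1213.00 = 7278.00 mL
93% solution: 65×1213.00 = 78845.00 mL
= ratio 6:65; 7278.00 mL and 78845.00 mL

ratio 6:65; 7278.00 mL and 78845.00 mL


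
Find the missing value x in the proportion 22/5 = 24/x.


Cross multiply: 22 × x = 5 × 24
22x = 120
x = 120 / 22
= 5.45

5.45


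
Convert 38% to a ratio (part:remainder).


38% means 38 parts out of 100; remainder = 62
Part : remainder = 38:62
GCD = 2
= 19:31

19:31


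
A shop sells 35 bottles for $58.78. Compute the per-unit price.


Unit rate = total / quantity
= 58.78 / 35
= $1.68 per unit

$1.68 per unit


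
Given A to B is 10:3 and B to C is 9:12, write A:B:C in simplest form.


Match B: multiply A:B by 9 → 90:27
Multiply B:C by 3 → 27:36
Combined: 90:27:36
GCD = 9
= 10:3:4

10:3:4


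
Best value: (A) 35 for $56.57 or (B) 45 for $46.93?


Deal A: $56.57/35 = $1.6163/unit
Deal B: $46.93/45 = $1.0429/unit
B is cheaper per unit
= Deal B

Deal B


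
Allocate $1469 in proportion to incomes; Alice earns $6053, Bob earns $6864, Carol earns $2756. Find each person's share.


Total income = 6053 + 6864 + 2756 = $15673
Alice: $1469 × 6053/15673 = $567.34
Bob: $1469 × 6864/15673 = $643.35
Carol: $1469 × 2756/15673 = $258.31
= Alice: $567.34, Bob: $643.35, Carol: $258.31

Alice: $567.34, Bob: $643.35, Carol: $258.31


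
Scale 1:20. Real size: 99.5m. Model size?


Model size = real / scale
= 99.5 / 20
= 4.9750 m

4.9750 m


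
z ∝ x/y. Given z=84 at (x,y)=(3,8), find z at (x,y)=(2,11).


z = k·x/y
Solve for k using the known point: k = z·y/x = 84×8/3 = 672/3 = 224.0000
Now evaluate at x=2, y=11:
z = k × 2 / 11 = (672 × 2) / (3 × 11) = 1344/33
≈ 40.7273

40.7273


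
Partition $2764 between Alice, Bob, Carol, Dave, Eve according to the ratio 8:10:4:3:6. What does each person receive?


Total parts = 8 + 10 + 4 + 3 + 6 = 31
Alice: 2764 × 8/31 = 713.29
Bob: 2764 × 10/31 = 891.61
Carol: 2764 × 4/31 = 356.65
Dave: 2764 × 3/31 = 267.48
Eve: 2764 × 6/31 = 534.97
= Alice: $713.29, Bob: $891.61, Carol: $356.65, Dave: $267.48, Eve: $534.97

Alice: $713.29, Bob: $891.61, Carol: $356.65, Dave: $267.48, Eve: $534.97


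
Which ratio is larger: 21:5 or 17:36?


21/5 = 4.2000
17/36 = 0.4722
4.2000 > 0.4722, so 21:5 is greater
= 21:5

21:5


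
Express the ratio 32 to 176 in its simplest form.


GCD(32, 176) = 16
32/16 : 176/16
= 2:11

2:11


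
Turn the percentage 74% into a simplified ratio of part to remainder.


74% means 74 parts out of 100; remainder = 26
Part : remainder = 74:26
GCD = 2
= 37:13

37:13


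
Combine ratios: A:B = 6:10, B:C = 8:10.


Match B: multiply A:B by 8 → 48:80
Multiply B:C by 10 → 80:100
Combined: 48:80:100
GCD = 4
= 12:20:25

12:20:25


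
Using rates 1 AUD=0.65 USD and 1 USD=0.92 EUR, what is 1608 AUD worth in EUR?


Step 1: 1608 AUD × 0.65 = 1045.20 USD
Step 2: 1045.20 USD × 0.92 = 961.58 EUR
Implied rate AUD→EUR = 0.65 × 0.92 = 0.5980
= 961.58 EUR

961.58 EUR


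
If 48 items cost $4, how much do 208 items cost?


Direct proportion: y/x = constant
k = 4/48 ≈ 0.0833
y₂ = k × 208 = 4 × 208 / 48 = 832/48
≈ 17.33

17.33


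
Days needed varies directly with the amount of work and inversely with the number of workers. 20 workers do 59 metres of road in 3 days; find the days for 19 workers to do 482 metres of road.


Days ∝ work / workers, so d₂ = d₁ × (m₁/m₂) × (w₂/w₁)
Workers factor (inverse): 20/19 ≈ 1.0526
Work factor (direct): 482/59 ≈ 8.1695
d₂ = 3 × 20/19 × 482/59 = (3 × 20 × 482) / (19 × 59) = 28920/1121
≈ 25.80 days

25.80 days


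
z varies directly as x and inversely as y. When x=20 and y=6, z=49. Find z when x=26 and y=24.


z = k·x/y
Solve for k using the known point: k = z·y/x = 49×6/20 = 294/20 = 14.7000
Now evaluate at x=26, y=24:
z = k × 26 / 24 = (294 × 26) / (20 × 24) = 7644/480
= 15.9250

15.9250


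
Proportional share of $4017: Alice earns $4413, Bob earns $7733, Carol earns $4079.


Total income = 4413 + 7733 + 4079 = $16225
Alice: $4017 × 4413/16225 = $1092.57
Bob: $4017 × 7733/16225 = $1914.54
Carol: $4017 × 4079/16225 = $1009.88
= Alice: $1092.57, Bob: $1914.54, Carol: $1009.88

Alice: $1092.57, Bob: $1914.54, Carol: $1009.88


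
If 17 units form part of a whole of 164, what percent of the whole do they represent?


Percentage = (part / whole) × 100
= (17 / 164) × 100
≈ 10.37%

10.37%


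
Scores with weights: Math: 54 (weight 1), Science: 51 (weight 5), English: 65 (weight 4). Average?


Numerator = 54×1 + 51×5 + 65×4
= 54 + 255 + 260
= 569
Total weight = 10
Weighted avg = 569/10
= 56.90

56.90


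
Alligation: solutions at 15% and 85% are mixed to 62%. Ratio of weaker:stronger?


Let x parts of 15% mix with y parts of 85%.
15x + 85y = 62(x + y)
15x + 85y = 62x + 62y
x(15 - 62) = y(62 - 85)
x/y = (85 - 62)/(62 - 15) = 23/47
Simplify: 23:47
= 23:47

23:47


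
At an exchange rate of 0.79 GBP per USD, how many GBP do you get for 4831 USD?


Amount × rate = 4831 × 0.79
= 3816.49 GBP

3816.49 GBP


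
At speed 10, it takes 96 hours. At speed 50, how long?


Inverse proportion: x × y = constant
k = 10 × 96 = 960
y₂ = k / 50 = 960 / 50
= 19.20

19.20


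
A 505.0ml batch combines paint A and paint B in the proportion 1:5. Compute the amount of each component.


Total parts = 1 + 5 = 6
paint A: 505.0 × 1/6 = 84.2ml
paint B: 505.0 × 5/6 = 420.8ml
= 84.2ml and 420.8ml

84.2ml and 420.8ml


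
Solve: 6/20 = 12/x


Cross multiply: 6 × x = 20 × 12
6x = 240
x = 240 / 6
= 40.00

40.00


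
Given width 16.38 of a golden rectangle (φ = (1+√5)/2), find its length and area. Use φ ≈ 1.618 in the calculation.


φ = (1 + √5) / 2 ≈ 1.618
Length = width × φ = 16.38 × 1.618 = 26.50284
≈ 26.50
Area = width × length = 16.38 × 26.50284 = 434.1165192 ≈ 434.12
= Length: 26.50, Area: 434.12

Length: 26.50, Area: 434.12


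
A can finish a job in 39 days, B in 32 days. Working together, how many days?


Rate of A = 1/39 per day
Rate of B = 1/32 per day
Combined rate = 1/39 + 1/32 = 71/1248 ≈ 0.0569 per day
Days = 1 / combined rate = 1248/71
≈ 17.58 days

17.58 days


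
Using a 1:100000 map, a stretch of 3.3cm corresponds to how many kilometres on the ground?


Real distance = map distance × scale
= 3.3cm × 100000
= 330000 cm = 3300.0 m
= 3.300 km

3.300 km


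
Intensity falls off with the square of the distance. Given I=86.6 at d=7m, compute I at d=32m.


I₁d₁² = I₂d₂²
I₂ = I₁ × (d₁/d₂)²
= 86.6 × (7/32)²
= 86.6 × 49/1024
= 4243.4/1024
≈ 4.1439

4.1439


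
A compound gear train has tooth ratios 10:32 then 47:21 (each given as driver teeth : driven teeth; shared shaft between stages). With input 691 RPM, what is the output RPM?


Stage 1: RPM_B = RPM_A × t_A/t_B = 691 × 10/32 = 6910/32 ≈ 215.94
B and C share a shaft → RPM_C = RPM_B
Stage 2: RPM_D = RPM_C × t_C/t_D = RPM_A × (t_A×t_C)/(t_B×t_D)
Overall ratio = (10×47)/(32×21) = 470/672
RPM_D = 691 × 470/672 = 324770/672
≈ 483.29 RPM

483.29 RPM


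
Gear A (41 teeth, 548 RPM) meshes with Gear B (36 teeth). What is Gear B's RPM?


Gear ratio = 41:36 = 41:36
RPM_B = RPM_A × (teeth_A / teeth_B)
= 548 × (41/36)
= 624.1 RPM

624.1 RPM


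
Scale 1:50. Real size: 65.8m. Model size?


Model size = real / scale
= 65.8 / 50
= 1.3160 m

1.3160 m


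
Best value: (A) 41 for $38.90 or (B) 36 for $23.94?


Deal A: $38.90/41 = $0.9488/unit
Deal B: $23.94/36 = $0.6650/unit
B is cheaper per unit
= Deal B

Deal B


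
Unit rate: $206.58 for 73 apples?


Unit rate = total / quantity
= 206.58 / 73
= $2.83 per unit

$2.83 per unit


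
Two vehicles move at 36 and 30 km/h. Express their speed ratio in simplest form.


Ratio = 36:30
GCD = 6
Simplified = 6:5
Time ratio (same distance) = 5:6
Speed ratio = 6:5

6:5


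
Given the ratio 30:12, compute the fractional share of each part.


Total parts = 30 + 12 = 42
First part: 30/42 = 5/7
Second part: 12/42 = 2/7
= 5/7 and 2/7

5/7 and 2/7


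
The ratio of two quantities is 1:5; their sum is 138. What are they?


Let A = 1k, B = 5k.
1k + 5k = 138
6k = 138 → k = 138/6 = 23
A = 1×23 = 23, B = 5×23 = 115
= A = 23, B = 115

A = 23, B = 115


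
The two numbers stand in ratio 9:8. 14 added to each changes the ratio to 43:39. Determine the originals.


Let A = 9k, B = 8k.
(9k + 14) / (8k + 14) = 43/39
Cross-multiply: 39(9k + 14) = 43(8k + 14)
351k + 546 = 344k + 602
351k - 344k = 602 - 546
7k = 56
k = 56/7 = 8
A = 9×8 = 72, B = 8×8 = 64
= A = 72, B = 64

A = 72, B = 64


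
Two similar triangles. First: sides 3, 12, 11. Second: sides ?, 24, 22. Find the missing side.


Scale factor = 24/12 = 2
Missing side = 3 × 2
= 6.0

6.0


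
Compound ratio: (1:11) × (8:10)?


Compound ratio = (1×8) : (11×10)
= 8:110
GCD = 2
= 4:55

4:55


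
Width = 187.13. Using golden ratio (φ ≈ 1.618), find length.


φ = (1 + √5) / 2 ≈ 1.618
Length = width × φ = 187.13 × 1.618 = 302.77634
≈ 302.78

302.78


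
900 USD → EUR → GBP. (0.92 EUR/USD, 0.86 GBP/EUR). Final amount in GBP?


Step 1: 900 USD × 0.92 = 828.00 EUR
Step 2: 828.00 EUR × 0.86 = 712.08 GBP
Implied rate USD→GBP = 0.92 × 0.86 = 0.7912
= 712.08 GBP

712.08 GBP


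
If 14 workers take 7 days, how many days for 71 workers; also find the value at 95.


Inverse proportion: x × y = constant
k = 14 × 7 = 98
At x=71: k/71 = 1.38
At x=95: k/95 = 1.03
= 1.38 and 1.03

1.38 and 1.03


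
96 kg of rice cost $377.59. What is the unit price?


Unit rate = total / quantity
= 377.59 / 96
= $3.93 per unit

$3.93 per unit


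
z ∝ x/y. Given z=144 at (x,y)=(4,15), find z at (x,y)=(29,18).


z = k·x/y
Solve for k using the known point: k = z·y/x = 144×15/4 = 2160/4 = 540.0000
Now evaluate at x=29, y=18:
z = k × 29 / 18 = (2160 × 29) / (4 × 18) = 62640/72
= 870.0000

870.0000


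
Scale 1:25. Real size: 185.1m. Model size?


Model size = real / scale
= 185.1 / 25
= 7.4040 m

7.4040 m


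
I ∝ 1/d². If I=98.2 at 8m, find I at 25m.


I₁d₁² = I₂d₂²
I₂ = I₁ × (d₁/d₂)²
= 98.2 × (8/25)²
= 98.2 × 64/625
= 6284.8/625
≈ 10.0557

10.0557


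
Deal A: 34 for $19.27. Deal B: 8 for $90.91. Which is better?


Deal A: $19.27/34 = $0.5668/unit
Deal B: $90.91/8 = $11.3638/unit
A is cheaper per unit
= Deal A

Deal A


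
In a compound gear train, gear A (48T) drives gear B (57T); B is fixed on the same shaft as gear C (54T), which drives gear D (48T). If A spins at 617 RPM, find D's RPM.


Stage 1: RPM_B = RPM_A × t_A/t_B = 617 × 48/57 = 29616/57 ≈ 519.58
B and C share a shaft → RPM_C = RPM_B
Stage 2: RPM_D = RPM_C × t_C/t_D = RPM_A × (t_A×t_C)/(t_B×t_D)
Overall ratio = (48×54)/(57×48) = 2592/2736
RPM_D = 617 × 2592/2736 = 1599264/2736
≈ 584.53 RPM

584.53 RPM


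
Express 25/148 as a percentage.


Percentage = (part / whole) × 100
= (25 / 148) × 100
≈ 16.89%

16.89%


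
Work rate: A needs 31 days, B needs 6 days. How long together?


Rate of A = 1/31 per day
Rate of B = 1/6 per day
Combined rate = 1/31 + 1/6 = 37/186 ≈ 0.1989 per day
Days = 1 / combined rate = 186/37
≈ 5.03 days

5.03 days


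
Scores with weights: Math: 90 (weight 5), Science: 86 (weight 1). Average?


Numerator = 90×5 + 86×1
= 450 + 86
= 536
Total weight = 6
Weighted avg = 536/6
= 89.33

89.33


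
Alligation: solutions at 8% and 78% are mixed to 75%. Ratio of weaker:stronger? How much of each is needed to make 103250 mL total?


Let x parts of 8% mix with y parts of 78%.
8x + 78y = 75(x + y)
8x + 78y = 75x + 75y
x(8 - 75) = y(75 - 78)
x/y = (78 - 75)/(75 - 8) = 3/67
Simplify: 3:67
Total parts = 70; one part = 103250/70 = 1475.00 mL
8% solution: 3×1475.00 = 4425.00 mL
78% solution: 67×1475.00 = 98825.00 mL
= ratio 3:67; 4425.00 mL and 98825.00 mL

ratio 3:67; 4425.00 mL and 98825.00 mL


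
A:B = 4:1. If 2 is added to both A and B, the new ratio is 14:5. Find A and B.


Let A = 4k, B = 1k.
(4k + 2) / (1k + 2) = 14/5
Cross-multiply: 5(4k + 2) = 14(1k + 2)
20k + 10 = 14k + 28
20k - 14k = 28 - 10
6k = 18
k = 18/6 = 3
A = 4×3 = 12, B = 1×3 = 3
= A = 12, B = 3

A = 12, B = 3


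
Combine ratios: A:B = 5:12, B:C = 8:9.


Match B: multiply A:B by 8 → 40:96
Multiply B:C by 12 → 96:108
Combined: 40:96:108
GCD = 4
= 10:24:27

10:24:27


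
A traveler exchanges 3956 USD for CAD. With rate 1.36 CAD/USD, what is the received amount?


Amount × rate = 3956 × 1.36
= 5380.16 CAD

5380.16 CAD


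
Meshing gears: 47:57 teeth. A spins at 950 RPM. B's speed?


Gear ratio = 47:57 = 47:57
RPM_B = RPM_A × (teeth_A / teeth_B)
= 950 × (47/57)
= 783.3 RPM

783.3 RPM


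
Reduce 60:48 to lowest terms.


GCD(60, 48) = 12
60/12 : 48/12
= 5:4

5:4


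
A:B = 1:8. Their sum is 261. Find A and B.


Let A = 1k, B = 8k.
1k + 8k = 261
9k = 261 → k = 261/9 = 29
A = 1×29 = 29, B = 8×29 = 232
= A = 29, B = 232

A = 29, B = 232


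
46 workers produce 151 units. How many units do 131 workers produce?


Direct proportion: y/x = constant
k = 151/46 ≈ 3.2826
y₂ = k × 131 = 151 × 131 / 46 = 19781/46
≈ 430.02

430.02


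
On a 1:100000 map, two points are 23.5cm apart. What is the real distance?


Real distance = map distance × scale
= 23.5cm × 100000
= 2350000 cm = 23500.0 m
= 23.500 km

23.500 km


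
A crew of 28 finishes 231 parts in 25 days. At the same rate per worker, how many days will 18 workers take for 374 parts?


Days ∝ work / workers, so d₂ = d₁ × (m₁/m₂) × (w₂/w₁)
Workers factor (inverse): 28/18 ≈ 1.5556
Work factor (direct): 374/231 ≈ 1.6190
d₂ = 25 × 28/18 × 374/231 = (25 × 28 × 374) / (18 × 231) = 261800/4158
≈ 62.96 days

62.96 days


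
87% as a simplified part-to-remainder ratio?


87% means 87 parts out of 100; remainder = 13
Part : remainder = 87:13
GCD = 1
= 87:13

87:13


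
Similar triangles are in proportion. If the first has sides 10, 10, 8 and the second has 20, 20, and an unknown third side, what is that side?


Scale factor = 20/10 = 2
Missing side = 8 × 2
= 16.0

16.0


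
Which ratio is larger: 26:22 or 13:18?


26/22 = 1.1818
13/18 = 0.7222
1.1818 > 0.7222, so 26:22 is greater
= 26:22

26:22


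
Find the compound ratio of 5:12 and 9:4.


Compound ratio = (5×9) : (12×4)
= 45:48
GCD = 3
= 15:16

15:16


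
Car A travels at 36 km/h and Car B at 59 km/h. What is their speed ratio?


Ratio = 36:59
GCD = 1
Simplified = 36:59
Time ratio (same distance) = 59:36
Speed ratio = 36:59

36:59


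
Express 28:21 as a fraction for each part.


Total parts = 28 + 21 = 49
First part: 28/49 = 4/7
Second part: 21/49 = 3/7
= 4/7 and 3/7

4/7 and 3/7


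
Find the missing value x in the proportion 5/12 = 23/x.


Cross multiply: 5 × x = 12 × 23
5x = 276
x = 276 / 5
= 55.20

55.20


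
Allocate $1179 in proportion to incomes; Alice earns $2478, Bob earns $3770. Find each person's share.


Total income = 2478 + 3770 = $6248
Alice: $1179 × 2478/6248 = $467.60
Bob: $1179 × 3770/6248 = $711.40
= Alice: $467.60, Bob: $711.40

Alice: $467.60, Bob: $711.40


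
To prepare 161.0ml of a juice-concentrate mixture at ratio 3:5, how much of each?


Total parts = 3 + 5 = 8
juice: 161.0 × 3/8 = 60.4ml
concentrate: 161.0 × 5/8 = 100.6ml
= 60.4ml and 100.6ml

60.4ml and 100.6ml


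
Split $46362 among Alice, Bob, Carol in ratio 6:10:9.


Total parts = 6 + 10 + 9 = 25
Alice: 46362 × 6/25 = 11126.88
Bob: 46362 × 10/25 = 18544.80
Carol: 46362 × 9/25 = 16690.32
= Alice: $11126.88, Bob: $18544.80, Carol: $16690.32

Alice: $11126.88, Bob: $18544.80, Carol: $16690.32


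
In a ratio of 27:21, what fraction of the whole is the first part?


Total parts = 27 + 21 = 48
First part: 27/48 = 9/16
= 9/16

9/16


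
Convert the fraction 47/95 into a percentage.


Percentage = (part / whole) × 100
= (47 / 95) × 100
≈ 49.47%

49.47%


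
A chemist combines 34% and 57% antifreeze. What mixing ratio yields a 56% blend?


Let x parts of 34% mix with y parts of 57%.
34x + 57y = 56(x + y)
34x + 57y = 56x + 56y
x(34 - 56) = y(56 - 57)
x/y = (57 - 56)/(56 - 34) = 1/22
Simplify: 1:22
= 1:22

1:22


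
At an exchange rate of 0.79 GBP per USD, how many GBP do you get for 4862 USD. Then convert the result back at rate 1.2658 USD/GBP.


Amount × rate = 4862 × 0.79 = 3840.98 GBP
Round-trip: 3840.98 × 1.2658 = 4861.91 USD
= 3840.98 GBP, then 4861.91 USD

3840.98 GBP, then 4861.91 USD


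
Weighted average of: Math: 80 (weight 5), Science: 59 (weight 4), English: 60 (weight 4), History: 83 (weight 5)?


Numerator = 80×5 + 59×4 + 60×4 + 83×5
= 400 + 236 + 240 + 415
= 1291
Total weight = 18
Weighted avg = 1291/18
= 71.72

71.72


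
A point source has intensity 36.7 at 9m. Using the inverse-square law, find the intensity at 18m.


I₁d₁² = I₂d₂²
I₂ = I₁ × (d₁/d₂)²
= 36.7 × (9/18)²
= 36.7 × 81/324
= 2972.7/324
= 9.1750

9.1750


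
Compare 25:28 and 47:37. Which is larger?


25/28 = 0.8929
47/37 = 1.2703
0.8929 < 1.2703, so 25:28 is less
= 47:37

47:37


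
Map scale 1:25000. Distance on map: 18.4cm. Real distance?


Real distance = map distance × scale
= 18.4cm × 25000
= 460000 cm = 4600.0 m
= 4.600 km

4.600 km


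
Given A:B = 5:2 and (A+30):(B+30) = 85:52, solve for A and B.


Let A = 5k, B = 2k.
(5k + 30) / (2k + 30) = 85/52
Cross-multiply: 52(5k + 30) = 85(2k + 30)
260k + 1560 = 170k + 2550
260k - 170k = 2550 - 1560
90k = 990
k = 990/90 = 11
A = 5×11 = 55, B = 2×11 = 22
= A = 55, B = 22

A = 55, B = 22


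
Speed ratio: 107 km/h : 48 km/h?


Ratio = 107:48
GCD = 1
Simplified = 107:48
Time ratio (same distance) = 48:107
Speed ratio = 107:48

107:48


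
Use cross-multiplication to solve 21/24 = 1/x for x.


Cross multiply: 21 × x = 24 × 1
21x = 24
x = 24 / 21
= 1.14

1.14


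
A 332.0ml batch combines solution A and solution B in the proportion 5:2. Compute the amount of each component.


Total parts = 5 + 2 = 7
solution A: 332.0 × 5/7 = 237.1ml
solution B: 332.0 × 2/7 = 94.9ml
= 237.1ml and 94.9ml

237.1ml and 94.9ml


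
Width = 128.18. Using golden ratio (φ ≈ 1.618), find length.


φ = (1 + √5) / 2 ≈ 1.618
Length = width × φ = 128.18 × 1.618 = 207.39524
≈ 207.40

207.40


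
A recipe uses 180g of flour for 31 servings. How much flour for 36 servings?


Direct proportion: y/x = constant
k = 180/31 ≈ 5.8065
y₂ = k × 36 = 180 × 36 / 31 = 6480/31
≈ 209.03

209.03


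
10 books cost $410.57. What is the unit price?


Unit rate = total / quantity
= 410.57 / 10
= $41.06 per unit

$41.06 per unit


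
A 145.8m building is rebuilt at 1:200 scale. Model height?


Model size = real / scale
= 145.8 / 200
= 0.7290 m

0.7290 m


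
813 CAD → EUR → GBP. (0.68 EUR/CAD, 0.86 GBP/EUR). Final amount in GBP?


Step 1: 813 CAD × 0.68 = 552.84 EUR
Step 2: 552.84 EUR × 0.86 = 475.44 GBP
Implied rate CAD→GBP = 0.68 × 0.86 = 0.5848
= 475.44 GBP

475.44 GBP


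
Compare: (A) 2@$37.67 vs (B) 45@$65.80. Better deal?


Deal A: $37.67/2 = $18.8350/unit
Deal B: $65.80/45 = $1.4622/unit
B is cheaper per unit
= Deal B

Deal B


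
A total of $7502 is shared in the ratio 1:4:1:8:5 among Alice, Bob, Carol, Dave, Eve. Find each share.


Total parts = 1 + 4 + 1 + 8 + 5 = 19
Alice: 7502 × 1/19 = 394.84
Bob: 7502 × 4/19 = 1579.37
Carol: 7502 × 1/19 = 394.84
Dave: 7502 × 8/19 = 3158.74
Eve: 7502 × 5/19 = 1974.21
= Alice: $394.84, Bob: $1579.37, Carol: $394.84, Dave: $3158.74, Eve: $1974.21

Alice: $394.84, Bob: $1579.37, Carol: $394.84, Dave: $3158.74, Eve: $1974.21


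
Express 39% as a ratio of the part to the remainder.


39% means 39 parts out of 100; remainder = 61
Part : remainder = 39:61
GCD = 1
= 39:61

39:61


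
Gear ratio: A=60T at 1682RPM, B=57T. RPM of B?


Gear ratio = 60:57 = 20:19
RPM_B = RPM_A × (teeth_A / teeth_B)
= 1682 × (60/57)
= 1770.5 RPM

1770.5 RPM


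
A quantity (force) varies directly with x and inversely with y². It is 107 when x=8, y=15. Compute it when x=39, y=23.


z = k·x/y²
Solve for k using the known point: k = z·y²/x = 107×225/8 = 24075/8 = 3009.3750
Now evaluate at x=39, y=23:
z = k × 39 / 529 = (24075 × 39) / (8 × 529) = 938925/4232
≈ 221.8632

221.8632


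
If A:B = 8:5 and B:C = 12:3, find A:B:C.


Match B: multiply A:B by 12 → 96:60
Multiply B:C by 5 → 60:15
Combined: 96:60:15
GCD = 3
= 32:20:5

32:20:5


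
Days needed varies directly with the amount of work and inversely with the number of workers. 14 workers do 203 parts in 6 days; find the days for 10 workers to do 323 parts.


Days ∝ work / workers, so d₂ = d₁ × (m₁/m₂) × (w₂/w₁)
Workers factor (inverse): 14/10 = 1.4000
Work factor (direct): 323/203 ≈ 1.5911
d₂ = 6 × 14/10 × 323/203 = (6 × 14 × 323) / (10 × 203) = 27132/2030
≈ 13.37 days

13.37 days


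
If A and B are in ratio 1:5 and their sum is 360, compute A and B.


Let A = 1k, B = 5k.
1k + 5k = 360
6k = 360 → k = 360/6 = 60
A = 1×60 = 60, B = 5×60 = 300
= A = 60, B = 300

A = 60, B = 300


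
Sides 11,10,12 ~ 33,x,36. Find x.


Scale factor = 33/11 = 3
Missing side = 10 × 3
= 30.0

30.0


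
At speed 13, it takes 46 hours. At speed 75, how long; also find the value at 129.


Inverse proportion: x × y = constant
k = 13 × 46 = 598
At x=75: k/75 = 7.97
At x=129: k/129 = 4.64
= 7.97 and 4.64

7.97 and 4.64


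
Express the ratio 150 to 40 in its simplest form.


GCD(150, 40) = 10
150/10 : 40/10
= 15:4

15:4


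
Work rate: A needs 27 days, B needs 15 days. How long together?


Rate of A = 1/27 per day
Rate of B = 1/15 per day
Combined rate = 1/27 + 1/15 = 42/405 ≈ 0.1037 per day
Days = 1 / combined rate = 405/42
≈ 9.64 days

9.64 days


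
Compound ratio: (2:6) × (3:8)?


Compound ratio = (2×3) : (6×8)
= 6:48
GCD = 6
= 1:8

1:8


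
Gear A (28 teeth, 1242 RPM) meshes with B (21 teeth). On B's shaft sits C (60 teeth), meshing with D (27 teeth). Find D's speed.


Stage 1: RPM_B = RPM_A × t_A/t_B = 1242 × 28/21 = 34776/21 = 1656.00
B and C share a shaft → RPM_C = RPM_B
Stage 2: RPM_D = RPM_C × t_C/t_D = RPM_A × (t_A×t_C)/(t_B×t_D)
Overall ratio = (28×60)/(21×27) = 1680/567
RPM_D = 1242 × 1680/567 = 2086560/567
= 3680.00 RPM

3680.00 RPM


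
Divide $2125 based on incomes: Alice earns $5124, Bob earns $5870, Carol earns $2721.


Total income = 5124 + 5870 + 2721 = $13715
Alice: $2125 × 5124/13715 = $793.91
Bob: $2125 × 5870/13715 = $909.50
Carol: $2125 × 2721/13715 = $421.59
= Alice: $793.91, Bob: $909.50, Carol: $421.59

Alice: $793.91, Bob: $909.50, Carol: $421.59


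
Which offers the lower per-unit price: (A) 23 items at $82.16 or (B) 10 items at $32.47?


Deal A: $82.16/23 = $3.5722/unit
Deal B: $32.47/10 = $3.2470/unit
B is cheaper per unit
= Deal B

Deal B


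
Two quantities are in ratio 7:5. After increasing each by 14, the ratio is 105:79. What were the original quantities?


Let A = 7k, B = 5k.
(7k + 14) / (5k + 14) = 105/79
Cross-multiply: 79(7k + 14) = 105(5k + 14)
553k + 1106 = 525k + 1470
553k - 525k = 1470 - 1106
28k = 364
k = 364/28 = 13
A = 7×13 = 91, B = 5×13 = 65
= A = 91, B = 65

A = 91, B = 65


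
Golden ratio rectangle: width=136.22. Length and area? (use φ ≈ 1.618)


φ = (1 + √5) / 2 ≈ 1.618
Length = width × φ = 136.22 × 1.618 = 220.40396
≈ 220.40
Area = width × length = 136.22 × 220.40396 = 30023.4274312 ≈ 30023.43
= Length: 220.40, Area: 30023.43

Length: 220.40, Area: 30023.43


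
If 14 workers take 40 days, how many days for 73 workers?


Inverse proportion: x × y = constant
k = 14 × 40 = 560
y₂ = k / 73 = 560 / 73
= 7.67

7.67


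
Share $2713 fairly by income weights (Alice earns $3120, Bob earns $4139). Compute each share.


Total income = 3120 + 4139 = $7259
Alice: $2713 × 3120/7259 = $1166.08
Bob: $2713 × 4139/7259 = $1546.92
= Alice: $1166.08, Bob: $1546.92

Alice: $1166.08, Bob: $1546.92


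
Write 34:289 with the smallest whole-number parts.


GCD(34, 289) = 17
34/17 : 289/17
= 2:17

2:17


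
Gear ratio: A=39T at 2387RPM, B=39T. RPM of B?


Gear ratio = 39:39 = 1:1
RPM_B = RPM_A × (teeth_A / teeth_B)
= 2387 × (39/39)
= 2387.0 RPM

2387.0 RPM


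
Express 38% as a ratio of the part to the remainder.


38% means 38 parts out of 100; remainder = 62
Part : remainder = 38:62
GCD = 2
= 19:31

19:31


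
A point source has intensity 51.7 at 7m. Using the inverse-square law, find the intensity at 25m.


I₁d₁² = I₂d₂²
I₂ = I₁ × (d₁/d₂)²
= 51.7 × (7/25)²
= 51.7 × 49/625
= 2533.3/625
≈ 4.0533

4.0533


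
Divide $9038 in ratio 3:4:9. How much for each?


Total parts = 3 + 4 + 9 = 16
Part 1: 9038 × 3/16 = 1694.63
Part 2: 9038 × 4/16 = 2259.50
Part 3: 9038 × 9/16 = 5083.88
= Part 1: $1694.63, Part 2: $2259.50, Part 3: $5083.88

Part 1: $1694.63, Part 2: $2259.50, Part 3: $5083.88


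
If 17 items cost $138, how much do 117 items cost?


Direct proportion: y/x = constant
k = 138/17 ≈ 8.1176
y₂ = k × 117 = 138 × 117 / 17 = 16146/17
≈ 949.76

949.76


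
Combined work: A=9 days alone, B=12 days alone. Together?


Rate of A = 1/9 per day
Rate of B = 1/12 per day
Combined rate = 1/9 + 1/12 = 21/108 ≈ 0.1944 per day
Days = 1 / combined rate = 108/21
≈ 5.14 days

5.14 days


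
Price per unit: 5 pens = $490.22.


Unit rate = total / quantity
= 490.22 / 5
= $98.04 per unit

$98.04 per unit


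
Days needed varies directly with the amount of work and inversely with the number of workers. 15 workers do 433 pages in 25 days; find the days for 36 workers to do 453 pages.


Days ∝ work / workers, so d₂ = d₁ × (m₁/m₂) × (w₂/w₁)
Workers factor (inverse): 15/36 ≈ 0.4167
Work factor (direct): 453/433 ≈ 1.0462
d₂ = 25 × 15/36 × 453/433 = (25 × 15 × 453) / (36 × 433) = 169875/15588
≈ 10.90 days

10.90 days


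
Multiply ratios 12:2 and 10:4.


Compound ratio = (12×10) : (2×4)
= 120:8
GCD = 8
= 15:1

15:1


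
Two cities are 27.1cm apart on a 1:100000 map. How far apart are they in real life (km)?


Real distance = map distance × scale
= 27.1cm × 100000
= 2710000 cm = 27100.0 m
= 27.100 km

27.100 km


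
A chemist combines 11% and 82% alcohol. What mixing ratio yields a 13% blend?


Let x parts of 11% mix with y parts of 82%.
11x + 82y = 13(x + y)
11x + 82y = 13x + 13y
x(11 - 13) = y(13 - 82)
x/y = (82 - 13)/(13 - 11) = 69/2
Simplify: 69:2
= 69:2

69:2


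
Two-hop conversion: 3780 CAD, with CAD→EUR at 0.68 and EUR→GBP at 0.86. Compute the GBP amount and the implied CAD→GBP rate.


Step 1: 3780 CAD × 0.68 = 2570.40 EUR
Step 2: 2570.40 EUR × 0.86 = 2210.54 GBP
Implied rate CAD→GBP = 0.68 × 0.86 = 0.5848
= 2210.54 GBP; implied rate 0.5848 GBP/CAD

2210.54 GBP; implied rate 0.5848 GBP/CAD


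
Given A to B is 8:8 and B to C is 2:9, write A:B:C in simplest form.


Match B: multiply A:B by 2 → 16:16
Multiply B:C by 8 → 16:72
Combined: 16:16:72
GCD = 8
= 2:2:9

2:2:9


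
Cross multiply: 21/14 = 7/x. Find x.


Cross multiply: 21 × x = 14 × 7
21x = 98
x = 98 / 21
= 4.67

4.67


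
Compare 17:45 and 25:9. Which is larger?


17/45 = 0.3778
25/9 = 2.7778
0.3778 < 2.7778, so 17:45 is less
= 25:9

25:9


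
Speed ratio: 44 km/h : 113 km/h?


Ratio = 44:113
GCD = 1
Simplified = 44:113
Time ratio (same distance) = 113:44
Speed ratio = 44:113

44:113


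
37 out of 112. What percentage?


Percentage = (part / whole) × 100
= (37 / 112) × 100
≈ 33.04%

33.04%


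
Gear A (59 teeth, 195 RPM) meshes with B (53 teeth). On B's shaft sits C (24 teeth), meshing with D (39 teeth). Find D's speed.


Stage 1: RPM_B = RPM_A × t_A/t_B = 195 × 59/53 = 11505/53 ≈ 217.08
B and C share a shaft → RPM_C = RPM_B
Stage 2: RPM_D = RPM_C × t_C/t_D = RPM_A × (t_A×t_C)/(t_B×t_D)
Overall ratio = (59×24)/(53×39) = 1416/2067
RPM_D = 195 × 1416/2067 = 276120/2067
≈ 133.58 RPM

133.58 RPM


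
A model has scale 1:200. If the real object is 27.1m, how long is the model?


Model size = real / scale
= 27.1 / 200
= 0.1355 m

0.1355 m


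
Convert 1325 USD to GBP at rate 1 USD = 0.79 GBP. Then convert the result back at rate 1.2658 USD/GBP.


Amount × rate = 1325 × 0.79 = 1046.75 GBP
Round-trip: 1046.75 × 1.2658 = 1324.98 USD
= 1046.75 GBP, then 1324.98 USD

1046.75 GBP, then 1324.98 USD


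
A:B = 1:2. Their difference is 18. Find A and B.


Let A = 1k, B = 2k.
2k - 1k = 18
1k = 18 → k = 18/1 = 18
A = 1×18 = 18, B = 2×18 = 36
= A = 18, B = 36

A = 18, B = 36


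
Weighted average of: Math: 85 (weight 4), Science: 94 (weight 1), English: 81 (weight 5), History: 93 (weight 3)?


Numerator = 85×4 + 94×1 + 81×5 + 93×3
= 340 + 94 + 405 + 279
= 1118
Total weight = 13
Weighted avg = 1118/13
= 86.00

86.00


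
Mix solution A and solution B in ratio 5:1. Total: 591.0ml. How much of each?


Total parts = 5 + 1 = 6
solution A: 591.0 × 5/6 = 492.5ml
solution B: 591.0 × 1/6 = 98.5ml
= 492.5ml and 98.5ml

492.5ml and 98.5ml


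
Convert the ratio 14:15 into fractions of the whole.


Total parts = 14 + 15 = 29
First part: 14/29 = 14/29
Second part: 15/29 = 15/29
= 14/29 and 15/29

14/29 and 15/29


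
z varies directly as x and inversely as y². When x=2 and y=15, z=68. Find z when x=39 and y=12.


z = k·x/y²
Solve for k using the known point: k = z·y²/x = 68×225/2 = 15300/2 = 7650.0000
Now evaluate at x=39, y=12:
z = k × 39 / 144 = (15300 × 39) / (2 × 144) = 596700/288
= 2071.8750

2071.8750


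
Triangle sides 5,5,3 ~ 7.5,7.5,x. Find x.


Scale factor = 7.5/5 = 1.5
Missing side = 3 × 1.5
= 4.5

4.5


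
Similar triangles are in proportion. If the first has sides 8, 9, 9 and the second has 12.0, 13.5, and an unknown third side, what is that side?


Scale factor = 12.0/8 = 1.5
Missing side = 9 × 1.5
= 13.5

13.5


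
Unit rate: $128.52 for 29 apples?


Unit rate = total / quantity
= 128.52 / 29
= $4.43 per unit

$4.43 per unit


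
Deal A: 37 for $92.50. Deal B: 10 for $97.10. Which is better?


Deal A: $92.50/37 = $2.5000/unit
Deal B: $97.10/10 = $9.7100/unit
A is cheaper per unit
= Deal A

Deal A


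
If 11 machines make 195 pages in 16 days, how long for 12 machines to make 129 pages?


Days ∝ work / workers, so d₂ = d₁ × (m₁/m₂) × (w₂/w₁)
Workers factor (inverse): 11/12 ≈ 0.9167
Work factor (direct): 129/195 ≈ 0.6615
d₂ = 16 × 11/12 × 129/195 = (16 × 11 × 129) / (12 × 195) = 22704/2340
≈ 9.70 days

9.70 days


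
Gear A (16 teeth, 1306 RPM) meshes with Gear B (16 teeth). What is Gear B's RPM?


Gear ratio = 16:16 = 1:1
RPM_B = RPM_A × (teeth_A / teeth_B)
= 1306 × (16/16)
= 1306.0 RPM

1306.0 RPM


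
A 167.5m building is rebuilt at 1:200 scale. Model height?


Model size = real / scale
= 167.5 / 200
= 0.8375 m

0.8375 m


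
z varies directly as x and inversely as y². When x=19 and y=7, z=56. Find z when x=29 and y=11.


z = k·x/y²
Solve for k using the known point: k = z·y²/x = 56×49/19 = 2744/19 ≈ 144.4211
Now evaluate at x=29, y=11:
z = k × 29 / 121 = (2744 × 29) / (19 × 121) = 79576/2299
≈ 34.6133

34.6133


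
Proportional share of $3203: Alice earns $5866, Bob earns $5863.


Total income = 5866 + 5863 = $11729
Alice: $3203 × 5866/11729 = $1601.91
Bob: $3203 × 5863/11729 = $1601.09
= Alice: $1601.91, Bob: $1601.09

Alice: $1601.91, Bob: $1601.09


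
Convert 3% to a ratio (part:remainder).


3% means 3 parts out of 100; remainder = 97
Part : remainder = 3:97
GCD = 1
= 3:97

3:97


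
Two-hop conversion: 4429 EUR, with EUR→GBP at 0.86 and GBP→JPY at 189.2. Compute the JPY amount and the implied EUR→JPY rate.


Step 1: 4429 EUR × 0.86 = 3808.94 GBP
Step 2: 3808.94 GBP × 189.2 = 720651.45 JPY
Implied rate EUR→JPY = 0.86 × 189.2 = 162.7120
= 720651.45 JPY; implied rate 162.7120 JPY/EUR

720651.45 JPY; implied rate 162.7120 JPY/EUR


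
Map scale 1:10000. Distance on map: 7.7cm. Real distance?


Real distance = map distance × scale
= 7.7cm × 10000
= 77000 cm = 770.0 m
= 0.770 km

0.770 km


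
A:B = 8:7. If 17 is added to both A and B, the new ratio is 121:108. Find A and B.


Let A = 8k, B = 7k.
(8k + 17) / (7k + 17) = 121/108
Cross-multiply: 108(8k + 17) = 121(7k + 17)
864k + 1836 = 847k + 2057
864k - 847k = 2057 - 1836
17k = 221
k = 221/17 = 13
A = 8×13 = 104, B = 7×13 = 91
= A = 104, B = 91

A = 104, B = 91


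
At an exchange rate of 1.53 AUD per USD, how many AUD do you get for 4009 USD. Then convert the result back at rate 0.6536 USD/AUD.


Amount × rate = 4009 × 1.53 = 6133.77 AUD
Round-trip: 6133.77 × 0.6536 = 4009.03 USD
= 6133.77 AUD, then 4009.03 USD

6133.77 AUD, then 4009.03 USD


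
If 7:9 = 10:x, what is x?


Cross multiply: 7 × x = 9 × 10
7x = 90
x = 90 / 7
= 12.86

12.86


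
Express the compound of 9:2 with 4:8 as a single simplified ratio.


Compound ratio = (9×4) : (2×8)
= 36:16
GCD = 4
= 9:4

9:4


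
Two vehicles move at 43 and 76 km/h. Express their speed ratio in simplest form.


Ratio = 43:76
GCD = 1
Simplified = 43:76
Time ratio (same distance) = 76:43
Speed ratio = 43:76

43:76


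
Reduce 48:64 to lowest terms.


GCD(48, 64) = 16
48/16 : 64/16
= 3:4

3:4


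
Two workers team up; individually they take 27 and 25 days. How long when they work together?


Rate of A = 1/27 per day
Rate of B = 1/25 per day
Combined rate = 1/27 + 1/25 = 52/675 ≈ 0.0770 per day
Days = 1 / combined rate = 675/52
≈ 12.98 days

12.98 days


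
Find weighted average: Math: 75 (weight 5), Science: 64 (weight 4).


Numerator = 75×5 + 64×4
= 375 + 256
= 631
Total weight = 9
Weighted avg = 631/9
= 70.11

70.11
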